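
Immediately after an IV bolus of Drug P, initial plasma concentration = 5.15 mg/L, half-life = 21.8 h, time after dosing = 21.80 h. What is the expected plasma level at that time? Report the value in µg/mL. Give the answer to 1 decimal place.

k = ln2 / t½ = 0.693147 / 21.8 = 0.03180 h⁻¹
t / t½ = 21.80 / 21.8 = 1 half-lives
C = C₀ × (1/2)^1 = 5.150 × 0.5000 = 2.575 mg/L
(2.575 mg/L = 2.575 µg/mL)

2.6 µg/mL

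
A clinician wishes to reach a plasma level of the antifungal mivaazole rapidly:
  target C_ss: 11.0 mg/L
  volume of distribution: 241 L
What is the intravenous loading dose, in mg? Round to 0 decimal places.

2651 mg

LD = Css × Vd = 11.0 × 241 = 2651 mg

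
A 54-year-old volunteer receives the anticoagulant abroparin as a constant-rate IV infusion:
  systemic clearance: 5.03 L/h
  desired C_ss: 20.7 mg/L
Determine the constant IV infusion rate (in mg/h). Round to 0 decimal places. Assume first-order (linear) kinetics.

At steady state, infusion rate R₀ = Css × CL = 20.7 × 5.030 = 104.1 mg/h

104 mg/h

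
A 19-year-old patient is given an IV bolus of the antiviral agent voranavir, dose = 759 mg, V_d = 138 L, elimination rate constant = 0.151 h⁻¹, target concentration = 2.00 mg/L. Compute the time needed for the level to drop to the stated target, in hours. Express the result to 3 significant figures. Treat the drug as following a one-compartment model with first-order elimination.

C₀ = Dose / Vd = 759.0 / 138 = 5.500 mg/L
t = ln(C₀ / C) / k = ln(5.500 / 2.00) / 0.1510
  = ln(2.750) / 0.1510 = 1.012 / 0.1510 = 6.702 h

6.70 h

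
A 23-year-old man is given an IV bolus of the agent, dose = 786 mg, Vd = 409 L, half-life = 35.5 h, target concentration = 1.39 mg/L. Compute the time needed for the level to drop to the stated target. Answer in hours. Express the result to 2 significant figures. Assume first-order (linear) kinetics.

C₀ = Dose / Vd = 786.0 / 409 = 1.922 mg/L
k = ln2 / t½ = 0.693147 / 35.5 = 0.01953 h⁻¹
t = ln(C₀ / C) / k = ln(1.922 / 1.39) / 0.01953
  = ln(1.383) / 0.01953 = 0.3243 / 0.01953 = 16.61 h

17 h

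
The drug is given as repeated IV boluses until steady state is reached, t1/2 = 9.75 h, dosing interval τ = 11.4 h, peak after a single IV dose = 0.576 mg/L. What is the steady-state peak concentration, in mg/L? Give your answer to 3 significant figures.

k = ln2 / t½ = 0.693147 / 9.75 = 0.07109 h⁻¹
e^(−kτ) = e^(−0.07109 × 11.4) = 0.4447
Accumulation ratio R = 1 / (1 − e^(−kτ)) = 1 / (1 − 0.4447) = 1.801
Steady-state peak = C₀ × R = 0.576 × 1.801 = 1.037 mg/L

1.04 mg/L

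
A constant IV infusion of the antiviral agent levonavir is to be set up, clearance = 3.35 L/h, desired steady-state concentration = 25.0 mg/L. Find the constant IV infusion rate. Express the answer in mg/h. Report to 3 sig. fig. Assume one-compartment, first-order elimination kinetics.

At steady state, infusion rate R₀ = Css × CL = 25.0 × 3.350 = 83.75 mg/h

83.8 mg/h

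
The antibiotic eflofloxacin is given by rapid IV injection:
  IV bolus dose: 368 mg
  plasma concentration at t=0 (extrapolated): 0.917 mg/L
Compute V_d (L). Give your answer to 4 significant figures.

Vd = Dose / C₀ = 368.0 / 0.917 = 401.3 L

401.3 L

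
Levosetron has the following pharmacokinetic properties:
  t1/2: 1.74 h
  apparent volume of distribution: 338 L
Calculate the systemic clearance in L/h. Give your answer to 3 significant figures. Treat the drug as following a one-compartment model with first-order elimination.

135 L/h

k = ln2 / t½ = 0.693147 / 1.74 = 0.3984 h⁻¹
CL = k × Vd = 0.3984 × 338 = 134.7 L/h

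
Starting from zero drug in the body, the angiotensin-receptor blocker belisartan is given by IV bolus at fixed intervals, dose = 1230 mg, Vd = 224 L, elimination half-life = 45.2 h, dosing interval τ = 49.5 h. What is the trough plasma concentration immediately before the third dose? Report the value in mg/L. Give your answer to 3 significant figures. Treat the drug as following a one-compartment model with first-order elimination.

C₀ per dose = Dose / Vd = 1230 / 224 = 5.491 mg/L
k = ln2 / t½ = 0.693147 / 45.2 = 0.01534 h⁻¹
Fraction remaining after one interval: r = e^(−kτ) = e^(−0.01534 × 49.5) = 0.4680
Before dose 3, 2 doses have been given (aged 1τ, 2τ).
C_trough = C₀ × (r + r²) = 5.491 × (0.4680 + 0.2190) = 3.772 mg/L

3.77 mg/L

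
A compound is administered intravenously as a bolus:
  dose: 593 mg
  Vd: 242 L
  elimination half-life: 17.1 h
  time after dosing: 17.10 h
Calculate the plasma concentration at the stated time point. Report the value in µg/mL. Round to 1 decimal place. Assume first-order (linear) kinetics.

1.2 µg/mL

C₀ = Dose / Vd = 593.0 / 242 = 2.450 mg/L
k = ln2 / t½ = 0.693147 / 17.1 = 0.04053 h⁻¹
t / t½ = 17.10 / 17.1 = 1 half-lives
C = C₀ × (1/2)^1 = 2.450 × 0.5000 = 1.225 mg/L
(1.225 mg/L = 1.225 µg/mL)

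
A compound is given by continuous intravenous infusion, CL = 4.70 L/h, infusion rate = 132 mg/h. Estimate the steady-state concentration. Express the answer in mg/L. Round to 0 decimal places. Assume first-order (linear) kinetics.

At steady state Css = R₀ / CL = 132 / 4.700 = 28.09 mg/L

28 mg/L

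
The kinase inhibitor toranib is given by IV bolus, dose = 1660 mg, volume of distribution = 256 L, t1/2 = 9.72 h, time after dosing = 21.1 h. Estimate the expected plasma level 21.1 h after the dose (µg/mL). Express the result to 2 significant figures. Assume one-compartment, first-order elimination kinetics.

1.4 µg/mL

C₀ = Dose / Vd = 1660 / 256 = 6.484 mg/L
k = ln2 / t½ = 0.693147 / 9.72 = 0.07131 h⁻¹
C = C₀ · e^(−k·t) = 6.484 × e^(−0.07131 × 21.1)
  = 6.484 × 0.2221 = 1.440 mg/L
(1.440 mg/L = 1.440 µg/mL)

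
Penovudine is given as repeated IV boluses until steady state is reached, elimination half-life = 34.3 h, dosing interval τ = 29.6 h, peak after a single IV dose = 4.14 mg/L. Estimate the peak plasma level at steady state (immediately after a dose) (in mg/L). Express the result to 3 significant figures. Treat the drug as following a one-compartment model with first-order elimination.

k = ln2 / t½ = 0.693147 / 34.3 = 0.02021 h⁻¹
e^(−kτ) = e^(−0.02021 × 29.6) = 0.5498
Accumulation ratio R = 1 / (1 − e^(−kτ)) = 1 / (1 − 0.5498) = 2.221
Steady-state peak = C₀ × R = 4.14 × 2.221 = 9.195 mg/L

9.20 mg/L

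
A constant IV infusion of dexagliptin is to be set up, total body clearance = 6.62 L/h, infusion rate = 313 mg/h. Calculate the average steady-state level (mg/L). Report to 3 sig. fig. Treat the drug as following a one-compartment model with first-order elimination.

47.3 mg/L

At steady state Css = R₀ / CL = 313 / 6.620 = 47.28 mg/L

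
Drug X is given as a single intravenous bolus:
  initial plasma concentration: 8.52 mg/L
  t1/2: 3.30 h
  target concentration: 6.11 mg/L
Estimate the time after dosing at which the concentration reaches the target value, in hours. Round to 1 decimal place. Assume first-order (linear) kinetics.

1.6 h

k = ln2 / t½ = 0.693147 / 3.30 = 0.2100 h⁻¹
t = ln(C₀ / C) / k = ln(8.520 / 6.11) / 0.2100
  = ln(1.394) / 0.2100 = 0.3322 / 0.2100 = 1.582 h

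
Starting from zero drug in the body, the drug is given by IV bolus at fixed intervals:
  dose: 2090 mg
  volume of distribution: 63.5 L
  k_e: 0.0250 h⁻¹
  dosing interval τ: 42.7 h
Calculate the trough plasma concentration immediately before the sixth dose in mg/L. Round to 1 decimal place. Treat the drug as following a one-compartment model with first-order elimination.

17.2 mg/L

C₀ per dose = Dose / Vd = 2090 / 63.5 = 32.91 mg/L
Fraction remaining after one interval: r = e^(−kτ) = e^(−0.02500 × 42.7) = 0.3439
Before dose 6, 5 doses have been given (aged 1τ, 2τ, 3τ, 4τ, 5τ).
C_trough = C₀ × (r + r² + … + r^5) = C₀ × r(1−r^5)/(1−r)
        = 32.91 × 0.3439 × (1 − 0.004810) / (1 − 0.3439) = 17.17 mg/L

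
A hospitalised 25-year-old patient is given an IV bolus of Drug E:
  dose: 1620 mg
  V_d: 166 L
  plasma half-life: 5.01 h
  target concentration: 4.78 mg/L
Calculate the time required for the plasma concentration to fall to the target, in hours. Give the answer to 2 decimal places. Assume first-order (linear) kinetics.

C₀ = Dose / Vd = 1620 / 166 = 9.759 mg/L
k = ln2 / t½ = 0.693147 / 5.01 = 0.1384 h⁻¹
t = ln(C₀ / C) / k = ln(9.759 / 4.78) / 0.1384
  = ln(2.042) / 0.1384 = 0.7139 / 0.1384 = 5.158 h

5.16 h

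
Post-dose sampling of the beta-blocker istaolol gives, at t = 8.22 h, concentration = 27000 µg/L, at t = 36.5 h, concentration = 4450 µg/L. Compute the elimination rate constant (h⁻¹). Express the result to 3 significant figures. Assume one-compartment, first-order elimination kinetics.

k = ln(C₁/C₂) / (t₂ − t₁) = ln(27000/4450) / (36.5 − 8.22)
  = 1.803 / 28.28 = 0.06376 h⁻¹

0.0638 h⁻¹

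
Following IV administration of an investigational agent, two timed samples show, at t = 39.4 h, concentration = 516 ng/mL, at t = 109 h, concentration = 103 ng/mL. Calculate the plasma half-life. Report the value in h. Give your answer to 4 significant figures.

29.94 h

k = ln(C₁/C₂) / (t₂ − t₁) = ln(516/103) / (109 − 39.4)
  = 1.611 / 69.60 = 0.02315 h⁻¹
t½ = ln2 / k = 0.693147 / 0.02315 = 29.94 h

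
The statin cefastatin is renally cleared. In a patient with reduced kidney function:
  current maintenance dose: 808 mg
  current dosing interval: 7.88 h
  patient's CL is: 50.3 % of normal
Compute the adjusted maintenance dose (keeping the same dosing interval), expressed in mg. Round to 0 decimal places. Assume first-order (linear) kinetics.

406 mg

To keep the same average steady-state level, dosing rate must scale with clearance.
CL ratio = 50.3 / 100 = 0.5030
New dose (same interval) = 808 × 0.5030 = 406.4 mg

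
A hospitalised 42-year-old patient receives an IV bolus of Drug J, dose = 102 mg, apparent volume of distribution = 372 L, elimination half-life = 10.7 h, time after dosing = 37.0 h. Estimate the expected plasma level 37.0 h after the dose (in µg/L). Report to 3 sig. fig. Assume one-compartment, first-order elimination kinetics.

25.0 µg/L

C₀ = Dose / Vd = 102.0 / 372 = 0.2742 mg/L
k = ln2 / t½ = 0.693147 / 10.7 = 0.06478 h⁻¹
C = C₀ · e^(−k·t) = 0.2742 × e^(−0.06478 × 37.0)
  = 0.2742 × 0.09100 = 0.02495 mg/L
Convert: 0.02495 mg/L × 1000 = 24.95 µg/L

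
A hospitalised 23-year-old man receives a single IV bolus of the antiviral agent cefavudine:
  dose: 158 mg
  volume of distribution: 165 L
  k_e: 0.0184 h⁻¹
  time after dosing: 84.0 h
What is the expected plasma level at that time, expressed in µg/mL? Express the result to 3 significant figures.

0.204 µg/mL

C₀ = Dose / Vd = 158.0 / 165 = 0.9576 mg/L
C = C₀ · e^(−k·t) = 0.9576 × e^(−0.01840 × 84.0)
  = 0.9576 × 0.2132 = 0.2042 mg/L
(0.2042 mg/L = 0.2042 µg/mL)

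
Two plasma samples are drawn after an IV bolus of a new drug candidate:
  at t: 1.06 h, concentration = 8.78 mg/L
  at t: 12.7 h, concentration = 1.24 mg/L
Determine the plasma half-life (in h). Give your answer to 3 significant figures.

4.12 h

k = ln(C₁/C₂) / (t₂ − t₁) = ln(8.78/1.24) / (12.7 − 1.06)
  = 1.957 / 11.64 = 0.1681 h⁻¹
t½ = ln2 / k = 0.693147 / 0.1681 = 4.123 h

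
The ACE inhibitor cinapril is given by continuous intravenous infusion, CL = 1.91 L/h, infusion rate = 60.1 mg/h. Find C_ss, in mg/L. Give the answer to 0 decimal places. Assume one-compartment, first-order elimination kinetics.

At steady state Css = R₀ / CL = 60.1 / 1.910 = 31.47 mg/L

31 mg/L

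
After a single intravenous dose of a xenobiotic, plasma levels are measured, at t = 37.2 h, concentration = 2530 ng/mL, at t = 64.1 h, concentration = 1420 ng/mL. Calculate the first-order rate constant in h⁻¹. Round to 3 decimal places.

k = ln(C₁/C₂) / (t₂ − t₁) = ln(2530/1420) / (64.1 − 37.2)
  = 0.5776 / 26.90 = 0.02147 h⁻¹

0.021 h⁻¹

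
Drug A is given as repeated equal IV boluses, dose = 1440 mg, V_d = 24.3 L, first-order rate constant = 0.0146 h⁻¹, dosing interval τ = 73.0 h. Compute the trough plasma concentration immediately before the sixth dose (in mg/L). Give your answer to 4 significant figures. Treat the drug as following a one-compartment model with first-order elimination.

C₀ per dose = Dose / Vd = 1440 / 24.3 = 59.26 mg/L
Fraction remaining after one interval: r = e^(−kτ) = e^(−0.01460 × 73.0) = 0.3445
Before dose 6, 5 doses have been given (aged 1τ, 2τ, 3τ, 4τ, 5τ).
C_trough = C₀ × (r + r² + … + r^5) = C₀ × r(1−r^5)/(1−r)
        = 59.26 × 0.3445 × (1 − 0.004852) / (1 − 0.3445) = 30.99 mg/L

30.99 mg/L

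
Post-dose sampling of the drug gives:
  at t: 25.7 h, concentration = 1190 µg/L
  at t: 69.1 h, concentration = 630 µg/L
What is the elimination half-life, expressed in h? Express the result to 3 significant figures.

k = ln(C₁/C₂) / (t₂ − t₁) = ln(1190/630) / (69.1 − 25.7)
  = 0.6360 / 43.40 = 0.01465 h⁻¹
t½ = ln2 / k = 0.693147 / 0.01465 = 47.31 h

47.3 h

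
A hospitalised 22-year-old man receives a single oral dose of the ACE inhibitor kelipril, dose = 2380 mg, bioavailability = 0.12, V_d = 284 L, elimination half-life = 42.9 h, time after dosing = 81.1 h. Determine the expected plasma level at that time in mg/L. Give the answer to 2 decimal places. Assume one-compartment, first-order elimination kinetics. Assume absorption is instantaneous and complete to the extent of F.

0.27 mg/L

Amount reaching circulation = F × Dose = 0.12 × 2380 = 285.6 mg
C₀ = F·Dose / Vd = 285.6 / 284 = 1.006 mg/L
k = ln2 / t½ = 0.693147 / 42.9 = 0.01616 h⁻¹
C = C₀ · e^(−k·t) = 1.006 × e^(−0.01616 × 81.1)
  = 1.006 × 0.2697 = 0.2713 mg/L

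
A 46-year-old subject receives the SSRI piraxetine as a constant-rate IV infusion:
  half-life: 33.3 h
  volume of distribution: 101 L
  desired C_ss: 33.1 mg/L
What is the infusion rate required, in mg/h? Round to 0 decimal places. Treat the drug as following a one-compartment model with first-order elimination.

70 mg/h

k = ln2 / t½ = 0.693147 / 33.3 = 0.02082 h⁻¹
CL = k × Vd = 0.02082 × 101 = 2.103 L/h
At steady state, infusion rate R₀ = Css × CL = 33.1 × 2.103 = 69.61 mg/h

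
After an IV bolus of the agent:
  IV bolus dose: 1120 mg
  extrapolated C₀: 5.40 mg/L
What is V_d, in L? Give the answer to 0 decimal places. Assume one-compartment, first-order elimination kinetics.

207 L

Vd = Dose / C₀ = 1120 / 5.40 = 207.4 L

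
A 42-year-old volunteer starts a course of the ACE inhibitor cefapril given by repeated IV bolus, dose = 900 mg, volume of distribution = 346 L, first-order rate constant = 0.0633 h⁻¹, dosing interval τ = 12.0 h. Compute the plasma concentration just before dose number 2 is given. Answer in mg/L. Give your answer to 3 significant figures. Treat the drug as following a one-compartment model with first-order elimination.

1.22 mg/L

C₀ per dose = Dose / Vd = 900 / 346 = 2.601 mg/L
Fraction remaining after one interval: r = e^(−kτ) = e^(−0.06330 × 12.0) = 0.4679
Before dose 2, 1 dose has been given (aged 1τ).
C_trough = C₀ × r = 2.601 × 0.4679 = 1.217 mg/L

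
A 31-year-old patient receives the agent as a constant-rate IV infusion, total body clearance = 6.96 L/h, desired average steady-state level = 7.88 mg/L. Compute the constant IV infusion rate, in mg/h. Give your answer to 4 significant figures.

At steady state, infusion rate R₀ = Css × CL = 7.88 × 6.960 = 54.84 mg/h

54.84 mg/h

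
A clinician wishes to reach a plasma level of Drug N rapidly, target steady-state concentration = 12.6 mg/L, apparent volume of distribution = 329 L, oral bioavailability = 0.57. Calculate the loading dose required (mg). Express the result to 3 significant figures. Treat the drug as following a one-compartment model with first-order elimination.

LD = Css × Vd / F = 12.6 × 329 / 0.57 = 7273 mg

7270 mg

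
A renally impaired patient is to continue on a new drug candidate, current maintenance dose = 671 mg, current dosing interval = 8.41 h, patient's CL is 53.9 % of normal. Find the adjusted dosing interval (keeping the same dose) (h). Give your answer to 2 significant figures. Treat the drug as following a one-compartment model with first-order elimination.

16 h

To keep the same average steady-state level, dosing rate must scale with clearance.
CL ratio = 53.9 / 100 = 0.5390
New interval (same dose) = 8.41 / 0.5390 = 15.60 h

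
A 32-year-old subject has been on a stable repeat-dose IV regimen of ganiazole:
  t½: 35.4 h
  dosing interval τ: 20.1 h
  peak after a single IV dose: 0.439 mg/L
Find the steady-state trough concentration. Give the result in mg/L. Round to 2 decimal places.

k = ln2 / t½ = 0.693147 / 35.4 = 0.01958 h⁻¹
e^(−kτ) = e^(−0.01958 × 20.1) = 0.6747
Accumulation ratio R = 1 / (1 − e^(−kτ)) = 1 / (1 − 0.6747) = 3.074
Steady-state trough = C₀ × R × e^(−kτ) = 0.439 × 3.074 × 0.6747 = 0.9105 mg/L

0.91 mg/L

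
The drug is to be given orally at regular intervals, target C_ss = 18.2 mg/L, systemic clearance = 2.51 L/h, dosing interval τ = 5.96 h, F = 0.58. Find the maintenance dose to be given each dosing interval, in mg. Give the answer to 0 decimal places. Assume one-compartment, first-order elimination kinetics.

469 mg

At steady state, F × (Dose/τ) = Css × CL.
Dose = Css × CL × τ / F = 18.2 × 2.510 × 5.96 / 0.58 = 469.4 mg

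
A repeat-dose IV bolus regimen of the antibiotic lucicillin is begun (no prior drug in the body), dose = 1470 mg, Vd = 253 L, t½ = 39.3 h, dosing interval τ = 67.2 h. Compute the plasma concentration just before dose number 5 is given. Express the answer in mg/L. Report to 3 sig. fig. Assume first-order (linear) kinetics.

C₀ per dose = Dose / Vd = 1470 / 253 = 5.810 mg/L
k = ln2 / t½ = 0.693147 / 39.3 = 0.01764 h⁻¹
Fraction remaining after one interval: r = e^(−kτ) = e^(−0.01764 × 67.2) = 0.3056
Before dose 5, 4 doses have been given (aged 1τ, 2τ, 3τ, 4τ).
C_trough = C₀ × (r + r² + … + r^4) = C₀ × r(1−r^4)/(1−r)
        = 5.810 × 0.3056 × (1 − 0.008722) / (1 − 0.3056) = 2.535 mg/L

2.54 mg/L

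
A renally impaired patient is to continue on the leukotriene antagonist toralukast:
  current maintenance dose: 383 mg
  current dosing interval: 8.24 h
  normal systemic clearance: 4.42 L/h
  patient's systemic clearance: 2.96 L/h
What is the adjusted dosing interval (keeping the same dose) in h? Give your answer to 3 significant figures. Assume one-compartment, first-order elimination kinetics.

12.3 h

To keep the same average steady-state level, dosing rate must scale with clearance.
CL ratio = 2.96 / 4.42 = 0.6697
New interval (same dose) = 8.24 / 0.6697 = 12.30 h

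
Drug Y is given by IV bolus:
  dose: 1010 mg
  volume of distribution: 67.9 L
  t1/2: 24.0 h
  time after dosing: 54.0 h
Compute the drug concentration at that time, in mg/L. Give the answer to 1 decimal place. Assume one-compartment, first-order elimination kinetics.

3.1 mg/L

C₀ = Dose / Vd = 1010 / 67.9 = 14.87 mg/L
k = ln2 / t½ = 0.693147 / 24.0 = 0.02888 h⁻¹
C = C₀ · e^(−k·t) = 14.87 × e^(−0.02888 × 54.0)
  = 14.87 × 0.2102 = 3.126 mg/L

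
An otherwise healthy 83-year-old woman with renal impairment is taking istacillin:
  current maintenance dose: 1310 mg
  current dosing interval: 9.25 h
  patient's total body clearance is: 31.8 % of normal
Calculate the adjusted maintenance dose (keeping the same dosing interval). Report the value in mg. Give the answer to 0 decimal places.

To keep the same average steady-state level, dosing rate must scale with clearance.
CL ratio = 31.8 / 100 = 0.3180
New dose (same interval) = 1310 × 0.3180 = 416.6 mg

417 mg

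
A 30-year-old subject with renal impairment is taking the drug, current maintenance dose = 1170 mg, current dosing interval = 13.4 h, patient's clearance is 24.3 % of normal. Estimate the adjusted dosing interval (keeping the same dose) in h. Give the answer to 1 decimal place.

55.1 h

To keep the same average steady-state level, dosing rate must scale with clearance.
CL ratio = 24.3 / 100 = 0.2430
New interval (same dose) = 13.4 / 0.2430 = 55.14 h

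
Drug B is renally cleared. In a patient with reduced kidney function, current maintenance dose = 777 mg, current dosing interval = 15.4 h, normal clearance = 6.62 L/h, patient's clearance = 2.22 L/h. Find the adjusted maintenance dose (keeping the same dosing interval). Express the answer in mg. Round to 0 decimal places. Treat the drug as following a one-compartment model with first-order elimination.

261 mg

To keep the same average steady-state level, dosing rate must scale with clearance.
CL ratio = 2.22 / 6.62 = 0.3353
New dose (same interval) = 777 × 0.3353 = 260.5 mg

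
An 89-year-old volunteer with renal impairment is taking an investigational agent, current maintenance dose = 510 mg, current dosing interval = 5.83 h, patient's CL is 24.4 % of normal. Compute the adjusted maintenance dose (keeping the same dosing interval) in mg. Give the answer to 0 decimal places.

124 mg

To keep the same average steady-state level, dosing rate must scale with clearance.
CL ratio = 24.4 / 100 = 0.2440
New dose (same interval) = 510 × 0.2440 = 124.4 mg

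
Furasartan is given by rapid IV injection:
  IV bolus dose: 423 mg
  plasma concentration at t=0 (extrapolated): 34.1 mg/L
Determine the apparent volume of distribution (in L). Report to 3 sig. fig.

12.4 L

Vd = Dose / C₀ = 423.0 / 34.1 = 12.40 L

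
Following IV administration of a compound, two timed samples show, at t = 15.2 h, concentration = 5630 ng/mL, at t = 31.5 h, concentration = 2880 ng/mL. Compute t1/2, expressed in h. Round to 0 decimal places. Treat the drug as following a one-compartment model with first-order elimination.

k = ln(C₁/C₂) / (t₂ − t₁) = ln(5630/2880) / (31.5 − 15.2)
  = 0.6703 / 16.30 = 0.04112 h⁻¹
t½ = ln2 / k = 0.693147 / 0.04112 = 16.86 h

17 h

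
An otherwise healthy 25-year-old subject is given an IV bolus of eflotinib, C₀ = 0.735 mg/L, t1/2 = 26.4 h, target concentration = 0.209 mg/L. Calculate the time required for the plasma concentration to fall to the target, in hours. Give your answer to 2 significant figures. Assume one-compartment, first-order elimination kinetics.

48 h

k = ln2 / t½ = 0.693147 / 26.4 = 0.02626 h⁻¹
t = ln(C₀ / C) / k = ln(0.7350 / 0.209) / 0.02626
  = ln(3.517) / 0.02626 = 1.258 / 0.02626 = 47.91 h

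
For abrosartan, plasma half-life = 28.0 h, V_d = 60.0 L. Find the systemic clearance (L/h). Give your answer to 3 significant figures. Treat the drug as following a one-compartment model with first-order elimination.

1.49 L/h

k = ln2 / t½ = 0.693147 / 28.0 = 0.02476 h⁻¹
CL = k × Vd = 0.02476 × 60.0 = 1.486 L/h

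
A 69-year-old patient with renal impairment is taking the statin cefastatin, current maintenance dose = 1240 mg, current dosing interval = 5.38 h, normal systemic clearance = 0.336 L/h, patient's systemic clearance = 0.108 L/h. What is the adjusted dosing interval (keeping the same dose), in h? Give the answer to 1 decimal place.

To keep the same average steady-state level, dosing rate must scale with clearance.
CL ratio = 0.108 / 0.336 = 0.3214
New interval (same dose) = 5.38 / 0.3214 = 16.74 h

16.7 h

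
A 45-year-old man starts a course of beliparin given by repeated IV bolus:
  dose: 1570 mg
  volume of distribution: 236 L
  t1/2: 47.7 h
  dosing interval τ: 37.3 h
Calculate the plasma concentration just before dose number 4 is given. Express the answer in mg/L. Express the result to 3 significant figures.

C₀ per dose = Dose / Vd = 1570 / 236 = 6.653 mg/L
k = ln2 / t½ = 0.693147 / 47.7 = 0.01453 h⁻¹
Fraction remaining after one interval: r = e^(−kτ) = e^(−0.01453 × 37.3) = 0.5816
Before dose 4, 3 doses have been given (aged 1τ, 2τ, 3τ).
C_trough = C₀ × (r + r² + … + r^3) = C₀ × r(1−r^3)/(1−r)
        = 6.653 × 0.5816 × (1 − 0.1967) / (1 − 0.5816) = 7.429 mg/L

7.43 mg/L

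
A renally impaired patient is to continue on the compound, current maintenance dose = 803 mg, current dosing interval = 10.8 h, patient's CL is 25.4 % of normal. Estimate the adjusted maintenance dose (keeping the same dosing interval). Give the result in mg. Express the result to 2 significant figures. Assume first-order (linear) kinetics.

200 mg

To keep the same average steady-state level, dosing rate must scale with clearance.
CL ratio = 25.4 / 100 = 0.2540
New dose (same interval) = 803 × 0.2540 = 204.0 mg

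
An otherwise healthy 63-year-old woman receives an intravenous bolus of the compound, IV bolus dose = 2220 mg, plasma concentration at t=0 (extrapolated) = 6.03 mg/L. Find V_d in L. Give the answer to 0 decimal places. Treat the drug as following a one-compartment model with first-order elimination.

368 L

Vd = Dose / C₀ = 2220 / 6.03 = 368.2 L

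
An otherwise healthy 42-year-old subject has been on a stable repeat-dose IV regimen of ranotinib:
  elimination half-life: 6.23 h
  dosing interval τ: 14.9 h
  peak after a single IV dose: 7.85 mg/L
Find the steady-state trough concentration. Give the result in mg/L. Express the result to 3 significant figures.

1.85 mg/L

k = ln2 / t½ = 0.693147 / 6.23 = 0.1113 h⁻¹
e^(−kτ) = e^(−0.1113 × 14.9) = 0.1904
Accumulation ratio R = 1 / (1 − e^(−kτ)) = 1 / (1 − 0.1904) = 1.235
Steady-state trough = C₀ × R × e^(−kτ) = 7.85 × 1.235 × 0.1904 = 1.846 mg/L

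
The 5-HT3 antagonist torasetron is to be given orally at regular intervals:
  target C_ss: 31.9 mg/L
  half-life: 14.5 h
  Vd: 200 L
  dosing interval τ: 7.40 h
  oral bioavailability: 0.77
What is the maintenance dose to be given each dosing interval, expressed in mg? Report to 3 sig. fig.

k = ln2 / t½ = 0.693147 / 14.5 = 0.04780 h⁻¹
CL = k × Vd = 0.04780 × 200 = 9.560 L/h
At steady state, F × (Dose/τ) = Css × CL.
Dose = Css × CL × τ / F = 31.9 × 9.560 × 7.40 / 0.77 = 2931 mg

2930 mg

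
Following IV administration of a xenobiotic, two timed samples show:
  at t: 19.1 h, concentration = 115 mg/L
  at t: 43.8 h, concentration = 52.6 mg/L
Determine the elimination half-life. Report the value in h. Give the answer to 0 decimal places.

k = ln(C₁/C₂) / (t₂ − t₁) = ln(115/52.6) / (43.8 − 19.1)
  = 0.7822 / 24.70 = 0.03167 h⁻¹
t½ = ln2 / k = 0.693147 / 0.03167 = 21.89 h

22 h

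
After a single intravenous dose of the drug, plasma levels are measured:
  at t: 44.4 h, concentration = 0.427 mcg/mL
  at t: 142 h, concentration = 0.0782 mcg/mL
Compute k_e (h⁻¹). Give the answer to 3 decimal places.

0.017 h⁻¹

k = ln(C₁/C₂) / (t₂ − t₁) = ln(0.427/0.0782) / (142 − 44.4)
  = 1.698 / 97.60 = 0.01740 h⁻¹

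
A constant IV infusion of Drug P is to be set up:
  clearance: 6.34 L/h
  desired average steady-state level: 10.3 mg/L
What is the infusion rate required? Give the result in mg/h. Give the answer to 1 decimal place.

65.3 mg/h

At steady state, infusion rate R₀ = Css × CL = 10.3 × 6.340 = 65.30 mg/h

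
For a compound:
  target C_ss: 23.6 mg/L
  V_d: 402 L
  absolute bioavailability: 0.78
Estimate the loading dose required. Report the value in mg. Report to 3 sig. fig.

LD = Css × Vd / F = 23.6 × 402 / 0.78 = 12160 mg

12200 mg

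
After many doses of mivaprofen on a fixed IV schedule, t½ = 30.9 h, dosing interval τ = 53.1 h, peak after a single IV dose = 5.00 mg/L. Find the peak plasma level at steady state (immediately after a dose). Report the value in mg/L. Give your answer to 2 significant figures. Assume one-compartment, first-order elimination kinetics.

k = ln2 / t½ = 0.693147 / 30.9 = 0.02243 h⁻¹
e^(−kτ) = e^(−0.02243 × 53.1) = 0.3039
Accumulation ratio R = 1 / (1 − e^(−kτ)) = 1 / (1 − 0.3039) = 1.437
Steady-state peak = C₀ × R = 5.00 × 1.437 = 7.185 mg/L

7.2 mg/L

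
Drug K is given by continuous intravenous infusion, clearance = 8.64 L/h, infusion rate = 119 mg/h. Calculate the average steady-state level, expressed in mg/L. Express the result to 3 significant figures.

At steady state Css = R₀ / CL = 119 / 8.640 = 13.77 mg/L

13.8 mg/L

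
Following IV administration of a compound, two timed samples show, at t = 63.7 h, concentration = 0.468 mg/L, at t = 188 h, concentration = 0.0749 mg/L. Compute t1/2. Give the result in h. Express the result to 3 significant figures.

k = ln(C₁/C₂) / (t₂ − t₁) = ln(0.468/0.0749) / (188 − 63.7)
  = 1.832 / 124.3 = 0.01474 h⁻¹
t½ = ln2 / k = 0.693147 / 0.01474 = 47.02 h

47.0 h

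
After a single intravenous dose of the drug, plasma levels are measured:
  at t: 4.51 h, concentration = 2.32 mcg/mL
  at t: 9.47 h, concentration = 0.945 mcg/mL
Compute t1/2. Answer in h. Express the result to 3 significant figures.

3.83 h

k = ln(C₁/C₂) / (t₂ − t₁) = ln(2.32/0.945) / (9.47 − 4.51)
  = 0.8981 / 4.960 = 0.1811 h⁻¹
t½ = ln2 / k = 0.693147 / 0.1811 = 3.827 h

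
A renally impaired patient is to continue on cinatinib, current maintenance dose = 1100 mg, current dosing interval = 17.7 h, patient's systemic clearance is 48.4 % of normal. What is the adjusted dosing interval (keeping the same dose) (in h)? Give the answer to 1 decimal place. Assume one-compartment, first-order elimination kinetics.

To keep the same average steady-state level, dosing rate must scale with clearance.
CL ratio = 48.4 / 100 = 0.4840
New interval (same dose) = 17.7 / 0.4840 = 36.57 h

36.6 h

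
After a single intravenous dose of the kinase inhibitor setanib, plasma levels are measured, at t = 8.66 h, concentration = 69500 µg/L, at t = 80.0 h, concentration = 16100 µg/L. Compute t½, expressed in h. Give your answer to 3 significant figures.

k = ln(C₁/C₂) / (t₂ − t₁) = ln(69500/16100) / (80.0 − 8.66)
  = 1.463 / 71.34 = 0.02051 h⁻¹
t½ = ln2 / k = 0.693147 / 0.02051 = 33.80 h

33.8 h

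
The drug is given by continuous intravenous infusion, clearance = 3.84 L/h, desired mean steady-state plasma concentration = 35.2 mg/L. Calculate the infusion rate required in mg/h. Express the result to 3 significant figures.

At steady state, infusion rate R₀ = Css × CL = 35.2 × 3.840 = 135.2 mg/h

135 mg/h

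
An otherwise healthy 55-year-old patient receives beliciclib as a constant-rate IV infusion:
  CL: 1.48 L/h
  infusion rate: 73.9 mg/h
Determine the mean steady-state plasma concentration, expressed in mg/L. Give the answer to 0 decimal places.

At steady state Css = R₀ / CL = 73.9 / 1.480 = 49.93 mg/L

50 mg/L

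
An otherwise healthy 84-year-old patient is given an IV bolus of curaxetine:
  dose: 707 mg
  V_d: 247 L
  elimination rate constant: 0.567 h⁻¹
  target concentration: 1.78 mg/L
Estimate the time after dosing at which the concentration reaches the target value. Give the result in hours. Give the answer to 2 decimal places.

C₀ = Dose / Vd = 707.0 / 247 = 2.862 mg/L
t = ln(C₀ / C) / k = ln(2.862 / 1.78) / 0.5670
  = ln(1.608) / 0.5670 = 0.4750 / 0.5670 = 0.8377 h

0.84 h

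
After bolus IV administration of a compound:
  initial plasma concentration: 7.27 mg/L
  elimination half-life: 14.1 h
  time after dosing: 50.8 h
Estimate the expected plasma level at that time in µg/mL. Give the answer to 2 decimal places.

k = ln2 / t½ = 0.693147 / 14.1 = 0.04916 h⁻¹
C = C₀ · e^(−k·t) = 7.270 × e^(−0.04916 × 50.8)
  = 7.270 × 0.08230 = 0.5983 mg/L
(0.5983 mg/L = 0.5983 µg/mL)

0.60 µg/mL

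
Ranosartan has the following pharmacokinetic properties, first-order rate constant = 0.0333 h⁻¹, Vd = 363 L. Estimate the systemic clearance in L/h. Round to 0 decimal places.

12 L/h

CL = k × Vd = 0.0333 × 363 = 12.09 L/h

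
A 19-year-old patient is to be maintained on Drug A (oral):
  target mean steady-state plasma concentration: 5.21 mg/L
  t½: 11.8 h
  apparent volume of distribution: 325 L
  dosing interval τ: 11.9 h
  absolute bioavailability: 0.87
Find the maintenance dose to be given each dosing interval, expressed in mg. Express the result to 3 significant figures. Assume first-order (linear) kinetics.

1360 mg

k = ln2 / t½ = 0.693147 / 11.8 = 0.05874 h⁻¹
CL = k × Vd = 0.05874 × 325 = 19.09 L/h
At steady state, F × (Dose/τ) = Css × CL.
Dose = Css × CL × τ / F = 5.21 × 19.09 × 11.9 / 0.87 = 1360 mg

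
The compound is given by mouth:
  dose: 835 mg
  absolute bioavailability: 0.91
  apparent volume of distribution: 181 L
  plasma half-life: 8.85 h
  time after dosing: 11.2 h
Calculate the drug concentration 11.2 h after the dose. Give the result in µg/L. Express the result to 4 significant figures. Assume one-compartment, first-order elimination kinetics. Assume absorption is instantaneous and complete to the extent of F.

1746 µg/L

Amount reaching circulation = F × Dose = 0.91 × 835.0 = 759.9 mg
C₀ = F·Dose / Vd = 759.9 / 181 = 4.198 mg/L
k = ln2 / t½ = 0.693147 / 8.85 = 0.07832 h⁻¹
C = C₀ · e^(−k·t) = 4.198 × e^(−0.07832 × 11.2)
  = 4.198 × 0.4160 = 1.746 mg/L
Convert: 1.746 mg/L × 1000 = 1746 µg/L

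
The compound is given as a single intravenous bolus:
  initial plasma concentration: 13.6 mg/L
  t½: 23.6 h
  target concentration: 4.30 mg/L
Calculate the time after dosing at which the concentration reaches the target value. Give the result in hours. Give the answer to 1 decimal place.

k = ln2 / t½ = 0.693147 / 23.6 = 0.02937 h⁻¹
t = ln(C₀ / C) / k = ln(13.60 / 4.30) / 0.02937
  = ln(3.163) / 0.02937 = 1.152 / 0.02937 = 39.22 h

39.2 h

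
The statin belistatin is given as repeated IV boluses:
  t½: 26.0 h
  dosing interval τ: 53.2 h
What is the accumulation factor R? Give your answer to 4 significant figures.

k = ln2 / t½ = 0.693147 / 26.0 = 0.02666 h⁻¹
e^(−kτ) = e^(−0.02666 × 53.2) = 0.2421
Accumulation ratio R = 1 / (1 − e^(−kτ)) = 1 / (1 − 0.2421) = 1.319

1.319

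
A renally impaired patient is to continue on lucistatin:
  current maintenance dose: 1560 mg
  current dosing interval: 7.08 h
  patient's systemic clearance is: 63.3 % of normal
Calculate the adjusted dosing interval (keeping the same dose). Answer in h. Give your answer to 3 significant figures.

To keep the same average steady-state level, dosing rate must scale with clearance.
CL ratio = 63.3 / 100 = 0.6330
New interval (same dose) = 7.08 / 0.6330 = 11.18 h

11.2 h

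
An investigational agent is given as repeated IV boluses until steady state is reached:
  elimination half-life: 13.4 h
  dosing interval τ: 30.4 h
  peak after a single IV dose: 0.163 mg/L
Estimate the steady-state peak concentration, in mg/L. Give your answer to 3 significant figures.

k = ln2 / t½ = 0.693147 / 13.4 = 0.05173 h⁻¹
e^(−kτ) = e^(−0.05173 × 30.4) = 0.2075
Accumulation ratio R = 1 / (1 − e^(−kτ)) = 1 / (1 − 0.2075) = 1.262
Steady-state peak = C₀ × R = 0.163 × 1.262 = 0.2057 mg/L

0.206 mg/L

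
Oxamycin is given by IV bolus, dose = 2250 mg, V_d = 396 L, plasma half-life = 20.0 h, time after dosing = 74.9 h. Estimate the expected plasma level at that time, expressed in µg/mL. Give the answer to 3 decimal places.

0.424 µg/mL

C₀ = Dose / Vd = 2250 / 396 = 5.682 mg/L
k = ln2 / t½ = 0.693147 / 20.0 = 0.03466 h⁻¹
C = C₀ · e^(−k·t) = 5.682 × e^(−0.03466 × 74.9)
  = 5.682 × 0.07457 = 0.4237 mg/L
(0.4237 mg/L = 0.4237 µg/mL)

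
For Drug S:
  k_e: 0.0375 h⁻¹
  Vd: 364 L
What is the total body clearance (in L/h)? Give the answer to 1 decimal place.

13.7 L/h

CL = k × Vd = 0.0375 × 364 = 13.65 L/h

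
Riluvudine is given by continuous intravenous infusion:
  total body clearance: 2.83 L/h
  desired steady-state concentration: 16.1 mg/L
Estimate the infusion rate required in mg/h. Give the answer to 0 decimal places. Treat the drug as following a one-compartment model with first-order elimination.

46 mg/h

At steady state, infusion rate R₀ = Css × CL = 16.1 × 2.830 = 45.56 mg/h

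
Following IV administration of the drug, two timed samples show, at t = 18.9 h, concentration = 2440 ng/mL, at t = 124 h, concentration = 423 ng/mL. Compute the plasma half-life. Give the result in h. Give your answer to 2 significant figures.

k = ln(C₁/C₂) / (t₂ − t₁) = ln(2440/423) / (124 − 18.9)
  = 1.752 / 105.1 = 0.01667 h⁻¹
t½ = ln2 / k = 0.693147 / 0.01667 = 41.58 h

42 h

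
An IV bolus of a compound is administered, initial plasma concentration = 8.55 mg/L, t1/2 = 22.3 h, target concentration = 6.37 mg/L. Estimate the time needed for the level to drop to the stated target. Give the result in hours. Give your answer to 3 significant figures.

k = ln2 / t½ = 0.693147 / 22.3 = 0.03108 h⁻¹
t = ln(C₀ / C) / k = ln(8.550 / 6.37) / 0.03108
  = ln(1.342) / 0.03108 = 0.2942 / 0.03108 = 9.466 h

9.47 h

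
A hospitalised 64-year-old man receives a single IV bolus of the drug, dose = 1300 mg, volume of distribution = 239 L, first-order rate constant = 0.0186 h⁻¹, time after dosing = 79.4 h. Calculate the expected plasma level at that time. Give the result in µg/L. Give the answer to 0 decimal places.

1242 µg/L

C₀ = Dose / Vd = 1300 / 239 = 5.439 mg/L
C = C₀ · e^(−k·t) = 5.439 × e^(−0.01860 × 79.4)
  = 5.439 × 0.2284 = 1.242 mg/L
Convert: 1.242 mg/L × 1000 = 1242 µg/L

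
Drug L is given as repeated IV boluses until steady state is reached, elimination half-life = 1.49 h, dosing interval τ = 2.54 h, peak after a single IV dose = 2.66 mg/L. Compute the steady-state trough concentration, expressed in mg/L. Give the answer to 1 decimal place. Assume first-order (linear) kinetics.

1.2 mg/L

k = ln2 / t½ = 0.693147 / 1.49 = 0.4652 h⁻¹
e^(−kτ) = e^(−0.4652 × 2.54) = 0.3068
Accumulation ratio R = 1 / (1 − e^(−kτ)) = 1 / (1 − 0.3068) = 1.443
Steady-state trough = C₀ × R × e^(−kτ) = 2.66 × 1.443 × 0.3068 = 1.178 mg/L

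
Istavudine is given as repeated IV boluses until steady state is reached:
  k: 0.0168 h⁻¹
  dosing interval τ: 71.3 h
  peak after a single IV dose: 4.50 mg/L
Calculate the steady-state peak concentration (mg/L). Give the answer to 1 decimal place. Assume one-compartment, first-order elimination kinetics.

6.4 mg/L

e^(−kτ) = e^(−0.01680 × 71.3) = 0.3018
Accumulation ratio R = 1 / (1 − e^(−kτ)) = 1 / (1 − 0.3018) = 1.432
Steady-state peak = C₀ × R = 4.50 × 1.432 = 6.444 mg/L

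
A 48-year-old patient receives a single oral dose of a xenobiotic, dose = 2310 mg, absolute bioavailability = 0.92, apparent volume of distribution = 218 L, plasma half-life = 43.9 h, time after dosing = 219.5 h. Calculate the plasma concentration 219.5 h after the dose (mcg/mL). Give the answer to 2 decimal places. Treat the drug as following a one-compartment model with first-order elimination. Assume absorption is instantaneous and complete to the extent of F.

0.30 mcg/mL

Amount reaching circulation = F × Dose = 0.92 × 2310 = 2125 mg
C₀ = F·Dose / Vd = 2125 / 218 = 9.748 mg/L
k = ln2 / t½ = 0.693147 / 43.9 = 0.01579 h⁻¹
t / t½ = 219.5 / 43.9 = 5 half-lives
C = C₀ × (1/2)^5 = 9.748 × 0.03125 = 0.3046 mg/L
(0.3046 mg/L = 0.3046 mcg/mL)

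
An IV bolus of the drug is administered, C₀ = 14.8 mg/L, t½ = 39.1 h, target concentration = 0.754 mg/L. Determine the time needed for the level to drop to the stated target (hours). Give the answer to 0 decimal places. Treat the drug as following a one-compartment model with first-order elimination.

168 h

k = ln2 / t½ = 0.693147 / 39.1 = 0.01773 h⁻¹
t = ln(C₀ / C) / k = ln(14.80 / 0.754) / 0.01773
  = ln(19.63) / 0.01773 = 2.977 / 0.01773 = 167.9 h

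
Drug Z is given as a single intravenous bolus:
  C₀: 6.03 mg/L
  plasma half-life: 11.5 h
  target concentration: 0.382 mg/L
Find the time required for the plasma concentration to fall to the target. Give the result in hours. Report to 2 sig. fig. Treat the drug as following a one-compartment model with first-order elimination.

k = ln2 / t½ = 0.693147 / 11.5 = 0.06027 h⁻¹
t = ln(C₀ / C) / k = ln(6.030 / 0.382) / 0.06027
  = ln(15.79) / 0.06027 = 2.759 / 0.06027 = 45.78 h

46 h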